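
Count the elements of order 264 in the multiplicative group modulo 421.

0

φ(421) = 421 − 1 = 420 = 2^2 · 3 · 5 · 7.
Since (Z/421Z)^× is cyclic of order 420, the number of elements of order d is φ(d) when d | 420 and 0 otherwise.
Here 420 is not a multiple of 264, so there are no elements of order 264.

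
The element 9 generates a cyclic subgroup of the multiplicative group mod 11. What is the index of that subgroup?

By Lagrange's theorem, ord_11(9) divides φ(11) = 11 − 1 = 10 = 2 · 5.
Divisors of 10: 1, 2, 5, 10.
Check 9^d mod 11 for each divisor in increasing order:
9^1 ≡ 9 (mod 11)
9^2 ≡ 4 (mod 11)
9^5 ≡ 1 (mod 11) ✓
The order of 9 is 5, so the subgroup it generates has 5 elements.
Index = |(Z/11Z)^×| / |⟨9⟩| = 10 / 5 = 2.

2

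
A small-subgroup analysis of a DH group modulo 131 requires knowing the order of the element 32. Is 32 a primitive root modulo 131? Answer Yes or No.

φ(131) = 131 − 1 = 130 = 2 · 5 · 13.
An element g generates (Z/131Z)^× iff g^(130/q) ≢ 1 (mod 131) for each prime q ∈ {2, 5, 13}.
32^65 ≡ 130 (mod 131)  [q = 2: ≢ 1 ✓]
32^26 ≡ 1 (mod 131)  [q = 5: ≡ 1 ✗]
32^10 ≡ 80 (mod 131)  [q = 13: ≢ 1 ✓]
The check at q = 5 fails, so 32 generates a proper subgroup.

No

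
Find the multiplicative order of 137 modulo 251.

Since 137 ∈ (Z/251Z)^×, its order divides φ(251) = 251 − 1 = 250 = 2 · 5^3.
Divisors of 250: 1, 2, 5, 10, 25, 50, 125, 250.
Check 137^d mod 251 for each divisor in increasing order:
137^1 ≡ 137
137^2 ≡ 195
137^5 ≡ 171
137^10 ≡ 125
137^25 ≡ 231
137^50 ≡ 149
137^125 ≡ 250
137^250 ≡ 1
The smallest such exponent is 250, so the order of 137 is 250.

250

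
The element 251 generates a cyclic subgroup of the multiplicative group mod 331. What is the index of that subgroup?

15

ord(251) | φ(331) = 331 − 1 = 330 = 2 · 3 · 5 · 11.
Divisors of 330: 1, 2, 3, 5, 6, 10, 11, 15, 22, 30, 33, 55, 66, 110, 165, 330.
Compute 251^d (mod 331) for the divisors d until we hit 1:
251^1 ≡ 251 (mod 331)
251^2 ≡ 111 (mod 331)
251^3 ≡ 57 (mod 331)
251^5 ≡ 38 (mod 331)
251^6 ≡ 270 (mod 331)
251^10 ≡ 120 (mod 331)
251^11 ≡ 330 (mod 331)
251^15 ≡ 257 (mod 331)
251^22 ≡ 1 (mod 331) ✓
The order of 251 is 22, so the subgroup it generates has 22 elements.
The index is φ(331) / ord(251) = 330 / 22 = 15.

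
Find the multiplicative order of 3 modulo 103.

Since 3 ∈ (Z/103Z)^×, its order divides φ(103) = 103 − 1 = 102 = 2 · 3 · 17.
Divisors of 102: 1, 2, 3, 6, 17, 34, 51, 102.
Test each divisor d:
3^1 ≡ 3 (mod 103)
3^2 ≡ 9 (mod 103)
3^3 ≡ 27 (mod 103)
3^6 ≡ 8 (mod 103)
3^17 ≡ 102 (mod 103)
3^34 ≡ 1 (mod 103) ✓
So ord_103(3) = 34.

34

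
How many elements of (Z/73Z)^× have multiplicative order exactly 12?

4

φ(73) = 73 − 1 = 72 = 2^3 · 3^2.
(Z/73Z)^× is cyclic (|G| = 72); a cyclic group of order m has exactly φ(d) elements of each order d | m, and none otherwise.
12 = 2^2 · 3 divides 72, and φ(12) = 4.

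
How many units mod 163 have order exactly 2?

φ(163) = 163 − 1 = 162 = 2 · 3^4.
In a cyclic group of order 162, there are φ(d) elements of order d for each divisor d of 162, and zero for non-divisors.
2 | 162, and φ(2) = 2 − 1 = 1.

1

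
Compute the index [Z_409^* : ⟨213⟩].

6

Since 213 ∈ (Z/409Z)^×, its order divides φ(409) = 409 − 1 = 408 = 2^3 · 3 · 17.
Divisors of 408: 1, 2, 3, 4, 6, 8, 12, 17, 24, 34, 51, 68, 102, 136, 204, 408.
Check 213^d mod 409 for each divisor in increasing order:
213^1 ≡ 213 (mod 409)
213^2 ≡ 379 (mod 409)
213^3 ≡ 154 (mod 409)
213^4 ≡ 82 (mod 409)
213^6 ≡ 403 (mod 409)
213^8 ≡ 180 (mod 409)
213^12 ≡ 36 (mod 409)
213^17 ≡ 143 (mod 409)
213^24 ≡ 69 (mod 409)
213^34 ≡ 408 (mod 409)
213^51 ≡ 266 (mod 409)
213^68 ≡ 1 (mod 409) ✓
So ord_409(213) = 68, hence |⟨213⟩| = 68.
[(Z/409Z)^× : ⟨213⟩] = 408/68 = 6.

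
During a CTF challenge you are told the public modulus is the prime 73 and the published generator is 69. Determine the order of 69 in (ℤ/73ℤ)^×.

18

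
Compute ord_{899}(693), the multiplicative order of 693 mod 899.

420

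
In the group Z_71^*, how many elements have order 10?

4

φ(71) = 71 − 1 = 70 = 2 · 5 · 7.
Since (Z/71Z)^× is cyclic of order 70, the number of elements of order d is φ(d) when d | 70 and 0 otherwise.
10 = 2 · 5 divides 70, and φ(10) = 4.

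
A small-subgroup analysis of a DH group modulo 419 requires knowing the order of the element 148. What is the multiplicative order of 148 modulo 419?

By Lagrange's theorem, ord_419(148) divides φ(419) = 419 − 1 = 418 = 2 · 11 · 19.
Divisors of 418: 1, 2, 11, 19, 22, 38, 209, 418.
Compute 148^d (mod 419) for the divisors d until we hit 1:
148^1 ≡ 148
148^2 ≡ 116
148^11 ≡ 215
148^19 ≡ 102
148^22 ≡ 135
148^38 ≡ 348
148^209 ≡ 1
The smallest such exponent is 209, so the order of 148 is 209.

209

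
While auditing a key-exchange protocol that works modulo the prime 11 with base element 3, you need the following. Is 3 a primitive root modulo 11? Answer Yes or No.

No

φ(11) = 11 − 1 = 10 = 2 · 5.
Test 3^(10/q) mod 11 for each prime factor q of 10:
3^5 ≡ 1 (mod 11)  [q = 2: ≡ 1 ✗]
3^2 ≡ 9 (mod 11)  [q = 5: ≢ 1 ✓]
3^5 ≡ 1 shows ord(3) | 5, strictly less than φ(11); not a primitive root.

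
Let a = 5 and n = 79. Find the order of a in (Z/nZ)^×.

39

ord(5) | φ(79) = 79 − 1 = 78 = 2 · 3 · 13.
Divisors of 78: 1, 2, 3, 6, 13, 26, 39, 78.
Compute 5^d (mod 79) for the divisors d until we hit 1:
5^1 ≡ 5 (mod 79)
5^2 ≡ 25 (mod 79)
5^3 ≡ 46 (mod 79)
5^6 ≡ 62 (mod 79)
5^13 ≡ 23 (mod 79)
5^26 ≡ 55 (mod 79)
5^39 ≡ 1 (mod 79) ✓
Hence ord(5) = 39.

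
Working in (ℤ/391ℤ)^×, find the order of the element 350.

176

ord(350) | φ(391) = φ(17·23) = (17−1)·(23−1) = 16·22 = 352 = 2^5 · 11.
Divisors of 352: 1, 2, 4, 8, 11, 16, 22, 32, 44, 88, 176, 352.
Test each divisor d:
350^1 ≡ 350 (mod 391)
350^2 ≡ 117 (mod 391)
350^4 ≡ 4 (mod 391)
350^8 ≡ 16 (mod 391)
350^11 ≡ 275 (mod 391)
350^16 ≡ 256 (mod 391)
350^22 ≡ 162 (mod 391)
350^32 ≡ 239 (mod 391)
350^44 ≡ 47 (mod 391)
350^88 ≡ 254 (mod 391)
350^176 ≡ 1 (mod 391) ✓
Therefore the multiplicative order of 350 modulo 391 is 176.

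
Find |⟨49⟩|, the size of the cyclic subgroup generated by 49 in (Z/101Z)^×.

50

ord(49) | φ(101) = 101 − 1 = 100 = 2^2 · 5^2.
Divisors of 100: 1, 2, 4, 5, 10, 20, 25, 50, 100.
Compute 49^d (mod 101) for the divisors d until we hit 1:
49^1 ≡ 49 (mod 101)
49^2 ≡ 78 (mod 101)
49^4 ≡ 24 (mod 101)
49^5 ≡ 65 (mod 101)
49^10 ≡ 84 (mod 101)
49^20 ≡ 87 (mod 101)
49^25 ≡ 100 (mod 101)
49^50 ≡ 1 (mod 101) ✓
The smallest such exponent is 50, so the order of 49 is 50.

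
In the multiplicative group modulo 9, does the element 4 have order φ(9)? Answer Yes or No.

No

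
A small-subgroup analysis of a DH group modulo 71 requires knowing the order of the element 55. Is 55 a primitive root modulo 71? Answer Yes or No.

Yes

φ(71) = 71 − 1 = 70 = 2 · 5 · 7.
It suffices to check that the order of 55 is not a proper divisor of 70: compute 55^(70/q) for q ∈ {2, 5, 7}.
55^35 ≡ 70 (mod 71)  [q = 2: ≢ 1 ✓]
55^14 ≡ 25 (mod 71)  [q = 5: ≢ 1 ✓]
55^10 ≡ 32 (mod 71)  [q = 7: ≢ 1 ✓]
Every test exponent gives a nontrivial residue, hence 55 generates the full group.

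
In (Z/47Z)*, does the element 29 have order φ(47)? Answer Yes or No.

Yes

φ(47) = 47 − 1 = 46 = 2 · 23.
29 is a primitive root mod 47 iff 29^(φ(47)/q) ≢ 1 for every prime q | φ(47), i.e. q ∈ {2, 23}.
29^23 ≡ 46 (mod 47)  [q = 2: ≢ 1 ✓]
29^2 ≡ 42 (mod 47)  [q = 23: ≢ 1 ✓]
Every test exponent gives a nontrivial residue, hence 29 generates the full group.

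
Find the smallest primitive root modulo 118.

11

φ(118) = φ(2)·φ(59) = 1·58 = 58 = 2 · 29.
g is a primitive root iff g^(58/q) ≢ 1 (mod 118) for each prime q ∈ {2, 29}.
g = 2: gcd(2, 118) = 2 > 1, not a unit — skip.
g = 3: 3^29 ≡ 1 — hits 1, so not a primitive root.
g = 4: gcd(4, 118) = 2 > 1, not a unit — skip.
g = 5: 5^29 ≡ 1 — hits 1, so not a primitive root.
g = 6: gcd(6, 118) = 2 > 1, not a unit — skip.
g = 7: 7^29 ≡ 1 — hits 1, so not a primitive root.
g = 8: gcd(8, 118) = 2 > 1, not a unit — skip.
g = 9: 9^29 ≡ 1 — hits 1, so not a primitive root.
g = 10: gcd(10, 118) = 2 > 1, not a unit — skip.
g = 11: 11^29 ≡ 117; 11^2 ≡ 3 — none is 1, so 11 is a primitive root.
Hence the least primitive root of 118 is 11.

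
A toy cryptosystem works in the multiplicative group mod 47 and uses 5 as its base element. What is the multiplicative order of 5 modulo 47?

46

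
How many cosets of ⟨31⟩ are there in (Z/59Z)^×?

1

ord(31) | φ(59) = 59 − 1 = 58 = 2 · 29.
Divisors of 58: 1, 2, 29, 58.
Evaluate successive powers at the divisors of 58:
31^1 ≡ 31 (mod 59)
31^2 ≡ 17 (mod 59)
31^29 ≡ 58 (mod 59)
31^58 ≡ 1 (mod 59) ✓
Thus |⟨31⟩| = ord(31) = 58.
Index = |(Z/59Z)^×| / |⟨31⟩| = 58 / 58 = 1.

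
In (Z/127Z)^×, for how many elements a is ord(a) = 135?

0

φ(127) = 127 − 1 = 126 = 2 · 3^2 · 7.
Since (Z/127Z)^× is cyclic of order 126, the number of elements of order d is φ(d) when d | 126 and 0 otherwise.
135 does not divide 126, so no element of (Z/127Z)^× has order 135.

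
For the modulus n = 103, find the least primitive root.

φ(103) = 103 − 1 = 102 = 2 · 3 · 17.
g is a primitive root iff g^(102/q) ≢ 1 (mod 103) for each prime q ∈ {2, 3, 17}.
g = 2: 2^51 ≡ 1 — hits 1, so not a primitive root.
g = 3: 3^51 ≡ 102; 3^34 ≡ 1 — hits 1, so not a primitive root.
g = 4: 4^51 ≡ 1 — hits 1, so not a primitive root.
g = 5: 5^51 ≡ 102; 5^34 ≡ 56; 5^6 ≡ 72 — none is 1, so 5 is a primitive root.
The smallest primitive root modulo 103 is 5.

5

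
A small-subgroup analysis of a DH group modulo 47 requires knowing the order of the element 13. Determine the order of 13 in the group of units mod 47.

46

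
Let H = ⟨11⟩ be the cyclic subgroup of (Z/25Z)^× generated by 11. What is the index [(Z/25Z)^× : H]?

4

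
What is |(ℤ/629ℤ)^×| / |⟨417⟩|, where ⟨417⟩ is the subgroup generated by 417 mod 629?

Since 417 ∈ (Z/629Z)^×, its order divides φ(629) = φ(17·37) = (17−1)·(37−1) = 16·36 = 576 = 2^6 · 3^2.
Divisors of 576: 1, 2, 3, 4, 6, 8, 9, 12, 16, 18, 24, 32, 36, 48, 64, 72, 96, 144, 192, 288, 576.
Evaluate successive powers at the divisors of 576:
417^1 ≡ 417 (mod 629)
417^2 ≡ 285 (mod 629)
417^3 ≡ 593 (mod 629)
417^4 ≡ 84 (mod 629)
417^6 ≡ 38 (mod 629)
417^8 ≡ 137 (mod 629)
417^9 ≡ 519 (mod 629)
417^12 ≡ 186 (mod 629)
417^16 ≡ 528 (mod 629)
417^18 ≡ 149 (mod 629)
417^24 ≡ 1 (mod 629) ✓
So ord_629(417) = 24, hence |⟨417⟩| = 24.
The index is φ(629) / ord(417) = 576 / 24 = 24.

24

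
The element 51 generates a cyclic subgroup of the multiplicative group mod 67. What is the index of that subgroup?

1

By Lagrange's theorem, ord_67(51) divides φ(67) = 67 − 1 = 66 = 2 · 3 · 11.
Divisors of 66: 1, 2, 3, 6, 11, 22, 33, 66.
Compute 51^d (mod 67) for the divisors d until we hit 1:
51^1 ≡ 51 (mod 67)
51^2 ≡ 55 (mod 67)
51^3 ≡ 58 (mod 67)
51^6 ≡ 14 (mod 67)
51^11 ≡ 38 (mod 67)
51^22 ≡ 37 (mod 67)
51^33 ≡ 66 (mod 67)
51^66 ≡ 1 (mod 67) ✓
So ord_67(51) = 66, hence |⟨51⟩| = 66.
The index is φ(67) / ord(51) = 66 / 66 = 1.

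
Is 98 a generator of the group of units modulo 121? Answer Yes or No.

No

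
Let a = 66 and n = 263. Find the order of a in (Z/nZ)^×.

By Lagrange's theorem, ord_263(66) divides φ(263) = 263 − 1 = 262 = 2 · 131.
Divisors of 262: 1, 2, 131, 262.
Evaluate successive powers at the divisors of 262:
66^1 ≡ 66 (mod 263)
66^2 ≡ 148 (mod 263)
66^131 ≡ 1 (mod 263) ✓
Hence ord(66) = 131.

131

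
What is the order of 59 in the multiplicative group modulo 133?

By Lagrange's theorem, ord_133(59) divides φ(133) = φ(7·19) = (7−1)·(19−1) = 6·18 = 108 = 2^2 · 3^3.
Divisors of 108: 1, 2, 3, 4, 6, 9, 12, 18, 27, 36, 54, 108.
Compute 59^d (mod 133) for the divisors d until we hit 1:
59^1 ≡ 59 (mod 133)
59^2 ≡ 23 (mod 133)
59^3 ≡ 27 (mod 133)
59^4 ≡ 130 (mod 133)
59^6 ≡ 64 (mod 133)
59^9 ≡ 132 (mod 133)
59^12 ≡ 106 (mod 133)
59^18 ≡ 1 (mod 133) ✓
The smallest such exponent is 18, so the order of 59 is 18.

18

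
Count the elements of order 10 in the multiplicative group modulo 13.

0

φ(13) = 13 − 1 = 12 = 2^2 · 3.
Since (Z/13Z)^× is cyclic of order 12, the number of elements of order d is φ(d) when d | 12 and 0 otherwise.
Since 10 ∤ 12, the count is 0.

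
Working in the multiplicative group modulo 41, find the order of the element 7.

40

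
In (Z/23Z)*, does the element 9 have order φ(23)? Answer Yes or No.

φ(23) = 23 − 1 = 22 = 2 · 11.
Test 9^(22/q) mod 23 for each prime factor q of 22:
9^11 ≡ 1 (mod 23)  [q = 2: ≡ 1 ✗]
9^2 ≡ 12 (mod 23)  [q = 11: ≢ 1 ✓]
9^11 ≡ 1 shows ord(9) | 11, strictly less than φ(23); not a primitive root.

No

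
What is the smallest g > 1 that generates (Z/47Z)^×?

φ(47) = 47 − 1 = 46 = 2 · 23.
g is a primitive root iff g^(46/q) ≢ 1 (mod 47) for each prime q ∈ {2, 23}.
g = 2: 2^23 ≡ 1 — hits 1, so not a primitive root.
g = 3: 3^23 ≡ 1 — hits 1, so not a primitive root.
g = 4: 4^23 ≡ 1 — hits 1, so not a primitive root.
g = 5: 5^23 ≡ 46; 5^2 ≡ 25 — none is 1, so 5 is a primitive root.
So 5 is the smallest generator of (Z/47Z)^×.

5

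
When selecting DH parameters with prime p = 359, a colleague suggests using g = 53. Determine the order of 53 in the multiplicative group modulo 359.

358

The order of 53 must divide φ(359) = 359 − 1 = 358 = 2 · 179.
Divisors of 358: 1, 2, 179, 358.
Check 53^d mod 359 for each divisor in increasing order:
53^1 ≡ 53 (mod 359)
53^2 ≡ 296 (mod 359)
53^179 ≡ 358 (mod 359)
53^358 ≡ 1 (mod 359) ✓
Therefore the multiplicative order of 53 modulo 359 is 358.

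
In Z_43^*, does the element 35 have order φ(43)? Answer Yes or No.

No

φ(43) = 43 − 1 = 42 = 2 · 3 · 7.
An element g generates (Z/43Z)^× iff g^(42/q) ≢ 1 (mod 43) for each prime q ∈ {2, 3, 7}.
35^21 ≡ 1 (mod 43)  [q = 2: ≡ 1 ✗]
35^14 ≡ 1 (mod 43)  [q = 3: ≡ 1 ✗]
35^6 ≡ 16 (mod 43)  [q = 7: ≢ 1 ✓]
The check at q = 2 fails, so 35 generates a proper subgroup.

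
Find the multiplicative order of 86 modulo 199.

The order of 86 must divide φ(199) = 199 − 1 = 198 = 2 · 3^2 · 11.
Divisors of 198: 1, 2, 3, 6, 9, 11, 18, 22, 33, 66, 99, 198.
Compute 86^d (mod 199) for the divisors d until we hit 1:
86^1 ≡ 86
86^2 ≡ 33
86^3 ≡ 52
86^6 ≡ 117
86^9 ≡ 114
86^11 ≡ 180
86^18 ≡ 61
86^22 ≡ 162
86^33 ≡ 106
86^66 ≡ 92
86^99 ≡ 1
The smallest such exponent is 99, so the order of 86 is 99.

99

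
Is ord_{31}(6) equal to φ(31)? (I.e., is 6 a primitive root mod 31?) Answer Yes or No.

No

φ(31) = 31 − 1 = 30 = 2 · 3 · 5.
6 is a primitive root mod 31 iff 6^(φ(31)/q) ≢ 1 for every prime q | φ(31), i.e. q ∈ {2, 3, 5}.
6^15 ≡ 30 (mod 31)  [q = 2: ≢ 1 ✓]
6^10 ≡ 25 (mod 31)  [q = 3: ≢ 1 ✓]
6^6 ≡ 1 (mod 31)  [q = 5: ≡ 1 ✗]
Since 6^6 ≡ 1, the order of 6 divides 6 < 30, so 6 is not a primitive root.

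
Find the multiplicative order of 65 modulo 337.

48

Since 65 ∈ (Z/337Z)^×, its order divides φ(337) = 337 − 1 = 336 = 2^4 · 3 · 7.
Divisors of 336: 1, 2, 3, 4, 6, 7, 8, 12, 14, 16, 21, 24, 28, 42, 48, 56, 84, 112, 168, 336.
Compute 65^d (mod 337) for the divisors d until we hit 1:
65^1 ≡ 65
65^2 ≡ 181
65^3 ≡ 307
65^4 ≡ 72
65^6 ≡ 226
65^7 ≡ 199
65^8 ≡ 129
65^12 ≡ 189
65^14 ≡ 172
65^16 ≡ 128
65^21 ≡ 191
65^24 ≡ 336
65^28 ≡ 265
65^42 ≡ 85
65^48 ≡ 1
Hence ord(65) = 48.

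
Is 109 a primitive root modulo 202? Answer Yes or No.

Yes

φ(202) = φ(2)·φ(101) = 1·100 = 100 = 2^2 · 5^2.
109 is a primitive root mod 202 iff 109^(φ(202)/q) ≢ 1 for every prime q | φ(202), i.e. q ∈ {2, 5}.
109^50 ≡ 201 (mod 202)  [q = 2: ≢ 1 ✓]
109^20 ≡ 87 (mod 202)  [q = 5: ≢ 1 ✓]
None equal 1, so ord_202(109) = 100: 109 is a primitive root.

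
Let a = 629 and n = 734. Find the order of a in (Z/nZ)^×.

ord(629) | φ(734) = φ(2)·φ(367) = 1·366 = 366 = 2 · 3 · 61.
Divisors of 366: 1, 2, 3, 6, 61, 122, 183, 366.
Evaluate successive powers at the divisors of 366:
629^1 ≡ 629
629^2 ≡ 15
629^3 ≡ 627
629^6 ≡ 439
629^61 ≡ 733
629^122 ≡ 1
The smallest such exponent is 122, so the order of 629 is 122.

122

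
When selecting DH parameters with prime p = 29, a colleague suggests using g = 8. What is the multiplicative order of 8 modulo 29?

Since 8 ∈ (Z/29Z)^×, its order divides φ(29) = 29 − 1 = 28 = 2^2 · 7.
Divisors of 28: 1, 2, 4, 7, 14, 28.
Check 8^d mod 29 for each divisor in increasing order:
8^1 ≡ 8 (mod 29)
8^2 ≡ 6 (mod 29)
8^4 ≡ 7 (mod 29)
8^7 ≡ 17 (mod 29)
8^14 ≡ 28 (mod 29)
8^28 ≡ 1 (mod 29) ✓
The smallest such exponent is 28, so the order of 8 is 28.

28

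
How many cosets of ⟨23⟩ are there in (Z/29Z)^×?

4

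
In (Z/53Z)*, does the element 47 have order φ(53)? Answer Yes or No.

No

φ(53) = 53 − 1 = 52 = 2^2 · 13.
Test 47^(52/q) mod 53 for each prime factor q of 52:
47^26 ≡ 1 (mod 53)  [q = 2: ≡ 1 ✗]
47^4 ≡ 24 (mod 53)  [q = 13: ≢ 1 ✓]
The check at q = 2 fails, so 47 generates a proper subgroup.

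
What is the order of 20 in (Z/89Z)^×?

44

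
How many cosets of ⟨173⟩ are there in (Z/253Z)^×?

2

ord(173) | φ(253) = φ(11·23) = (11−1)·(23−1) = 10·22 = 220 = 2^2 · 5 · 11.
Divisors of 220: 1, 2, 4, 5, 10, 11, 20, 22, 44, 55, 110, 220.
Check 173^d mod 253 for each divisor in increasing order:
173^1 ≡ 173 (mod 253)
173^2 ≡ 75 (mod 253)
173^4 ≡ 59 (mod 253)
173^5 ≡ 87 (mod 253)
173^10 ≡ 232 (mod 253)
173^11 ≡ 162 (mod 253)
173^20 ≡ 188 (mod 253)
173^22 ≡ 185 (mod 253)
173^44 ≡ 70 (mod 253)
173^55 ≡ 208 (mod 253)
173^110 ≡ 1 (mod 253) ✓
The order of 173 is 110, so the subgroup it generates has 110 elements.
The index is φ(253) / ord(173) = 220 / 110 = 2.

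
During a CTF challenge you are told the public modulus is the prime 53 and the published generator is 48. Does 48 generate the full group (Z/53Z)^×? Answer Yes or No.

Yes

φ(53) = 53 − 1 = 52 = 2^2 · 13.
48 is a primitive root mod 53 iff 48^(φ(53)/q) ≢ 1 for every prime q | φ(53), i.e. q ∈ {2, 13}.
48^26 ≡ 52 (mod 53)  [q = 2: ≢ 1 ✓]
48^4 ≡ 42 (mod 53)  [q = 13: ≢ 1 ✓]
All checks pass, so 48 has order 52 and is a primitive root modulo 53.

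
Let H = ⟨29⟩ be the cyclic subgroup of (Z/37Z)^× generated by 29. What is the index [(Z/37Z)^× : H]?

3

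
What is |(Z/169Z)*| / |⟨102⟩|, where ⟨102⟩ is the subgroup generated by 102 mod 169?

1

The order of 102 must divide φ(169) = φ(13^2) = 13·(13−1) = 156 = 2^2 · 3 · 13.
Divisors of 156: 1, 2, 3, 4, 6, 12, 13, 26, 39, 52, 78, 156.
Compute 102^d (mod 169) for the divisors d until we hit 1:
102^1 ≡ 102 (mod 169)
102^2 ≡ 95 (mod 169)
102^3 ≡ 57 (mod 169)
102^4 ≡ 68 (mod 169)
102^6 ≡ 38 (mod 169)
102^12 ≡ 92 (mod 169)
102^13 ≡ 89 (mod 169)
102^26 ≡ 147 (mod 169)
102^39 ≡ 70 (mod 169)
102^52 ≡ 146 (mod 169)
102^78 ≡ 168 (mod 169)
102^156 ≡ 1 (mod 169) ✓
So ord_169(102) = 156, hence |⟨102⟩| = 156.
Index = |(Z/169Z)^×| / |⟨102⟩| = 156 / 156 = 1.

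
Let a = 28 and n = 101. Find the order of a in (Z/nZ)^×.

By Lagrange's theorem, ord_101(28) divides φ(101) = 101 − 1 = 100 = 2^2 · 5^2.
Divisors of 100: 1, 2, 4, 5, 10, 20, 25, 50, 100.
Test each divisor d:
28^1 ≡ 28
28^2 ≡ 77
28^4 ≡ 71
28^5 ≡ 69
28^10 ≡ 14
28^20 ≡ 95
28^25 ≡ 91
28^50 ≡ 100
28^100 ≡ 1
The smallest such exponent is 100, so the order of 28 is 100.

100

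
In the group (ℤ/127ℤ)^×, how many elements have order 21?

12

φ(127) = 127 − 1 = 126 = 2 · 3^2 · 7.
Since (Z/127Z)^× is cyclic of order 126, the number of elements of order d is φ(d) when d | 126 and 0 otherwise.
21 = 3 · 7 divides 126, and φ(21) = 12.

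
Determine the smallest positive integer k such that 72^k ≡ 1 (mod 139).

138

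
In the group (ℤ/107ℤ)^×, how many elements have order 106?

φ(107) = 107 − 1 = 106 = 2 · 53.
Since (Z/107Z)^× is cyclic of order 106, the number of elements of order d is φ(d) when d | 106 and 0 otherwise.
106 = 2 · 53 divides 106, and φ(106) = 52.

52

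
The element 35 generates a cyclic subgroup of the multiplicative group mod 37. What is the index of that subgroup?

1

Since 35 ∈ (Z/37Z)^×, its order divides φ(37) = 37 − 1 = 36 = 2^2 · 3^2.
Divisors of 36: 1, 2, 3, 4, 6, 9, 12, 18, 36.
Evaluate successive powers at the divisors of 36:
35^1 ≡ 35
35^2 ≡ 4
35^3 ≡ 29
35^4 ≡ 16
35^6 ≡ 27
35^9 ≡ 6
35^12 ≡ 26
35^18 ≡ 36
35^36 ≡ 1
So ord_37(35) = 36, hence |⟨35⟩| = 36.
Index = |(Z/37Z)^×| / |⟨35⟩| = 36 / 36 = 1.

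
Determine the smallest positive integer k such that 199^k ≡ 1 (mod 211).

7

Since 199 ∈ (Z/211Z)^×, its order divides φ(211) = 211 − 1 = 210 = 2 · 3 · 5 · 7.
Divisors of 210: 1, 2, 3, 5, 6, 7, 10, 14, 15, 21, 30, 35, 42, 70, 105, 210.
Check 199^d mod 211 for each divisor in increasing order:
199^1 ≡ 199 (mod 211)
199^2 ≡ 144 (mod 211)
199^3 ≡ 171 (mod 211)
199^5 ≡ 148 (mod 211)
199^6 ≡ 123 (mod 211)
199^7 ≡ 1 (mod 211) ✓
Therefore the multiplicative order of 199 modulo 211 is 7.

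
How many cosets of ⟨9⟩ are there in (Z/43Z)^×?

2

The order of 9 must divide φ(43) = 43 − 1 = 42 = 2 · 3 · 7.
Divisors of 42: 1, 2, 3, 6, 7, 14, 21, 42.
Evaluate successive powers at the divisors of 42:
9^1 ≡ 9
9^2 ≡ 38
9^3 ≡ 41
9^6 ≡ 4
9^7 ≡ 36
9^14 ≡ 6
9^21 ≡ 1
The order of 9 is 21, so the subgroup it generates has 21 elements.
[(Z/43Z)^× : ⟨9⟩] = 42/21 = 2.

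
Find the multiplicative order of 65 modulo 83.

41

Since 65 ∈ (Z/83Z)^×, its order divides φ(83) = 83 − 1 = 82 = 2 · 41.
Divisors of 82: 1, 2, 41, 82.
Test each divisor d:
65^1 ≡ 65 (mod 83)
65^2 ≡ 75 (mod 83)
65^41 ≡ 1 (mod 83) ✓
The smallest such exponent is 41, so the order of 65 is 41.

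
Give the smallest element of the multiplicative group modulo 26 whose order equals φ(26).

φ(26) = φ(2)·φ(13) = 1·12 = 12 = 2^2 · 3.
g is a primitive root iff g^(12/q) ≢ 1 (mod 26) for each prime q ∈ {2, 3}.
g = 2: gcd(2, 26) = 2 > 1, not a unit — skip.
g = 3: 3^6 ≡ 1 — hits 1, so not a primitive root.
g = 4: gcd(4, 26) = 2 > 1, not a unit — skip.
g = 5: 5^6 ≡ 25; 5^4 ≡ 1 — hits 1, so not a primitive root.
g = 6: gcd(6, 26) = 2 > 1, not a unit — skip.
g = 7: 7^6 ≡ 25; 7^4 ≡ 9 — none is 1, so 7 is a primitive root.
Hence the least primitive root of 26 is 7.

7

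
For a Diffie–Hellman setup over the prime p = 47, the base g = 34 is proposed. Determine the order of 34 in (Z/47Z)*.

ord(34) | φ(47) = 47 − 1 = 46 = 2 · 23.
Divisors of 46: 1, 2, 23, 46.
Compute 34^d (mod 47) for the divisors d until we hit 1:
34^1 ≡ 34
34^2 ≡ 28
34^23 ≡ 1
Hence ord(34) = 23.

23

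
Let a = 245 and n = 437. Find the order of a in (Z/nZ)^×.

198

The order of 245 must divide φ(437) = φ(19·23) = (19−1)·(23−1) = 18·22 = 396 = 2^2 · 3^2 · 11.
Divisors of 396: 1, 2, 3, 4, 6, 9, 11, 12, 18, 22, 33, 36, 44, 66, 99, 132, 198, 396.
Check 245^d mod 437 for each divisor in increasing order:
245^1 ≡ 245
245^2 ≡ 156
245^3 ≡ 201
245^4 ≡ 301
245^6 ≡ 197
245^9 ≡ 267
245^11 ≡ 137
245^12 ≡ 353
245^18 ≡ 58
245^22 ≡ 415
245^33 ≡ 45
245^36 ≡ 305
245^44 ≡ 47
245^66 ≡ 277
245^99 ≡ 229
245^132 ≡ 254
245^198 ≡ 1
The smallest such exponent is 198, so the order of 245 is 198.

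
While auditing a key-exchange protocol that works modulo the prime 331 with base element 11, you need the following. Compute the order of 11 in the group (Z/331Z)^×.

330

ord(11) | φ(331) = 331 − 1 = 330 = 2 · 3 · 5 · 11.
Divisors of 330: 1, 2, 3, 5, 6, 10, 11, 15, 22, 30, 33, 55, 66, 110, 165, 330.
Evaluate successive powers at the divisors of 330:
11^1 ≡ 11 (mod 331)
11^2 ≡ 121 (mod 331)
11^3 ≡ 7 (mod 331)
11^5 ≡ 185 (mod 331)
11^6 ≡ 49 (mod 331)
11^10 ≡ 132 (mod 331)
11^11 ≡ 128 (mod 331)
11^15 ≡ 257 (mod 331)
11^22 ≡ 165 (mod 331)
11^30 ≡ 180 (mod 331)
11^33 ≡ 267 (mod 331)
11^55 ≡ 32 (mod 331)
11^66 ≡ 124 (mod 331)
11^110 ≡ 31 (mod 331)
11^165 ≡ 330 (mod 331)
11^330 ≡ 1 (mod 331) ✓
The smallest such exponent is 330, so the order of 11 is 330.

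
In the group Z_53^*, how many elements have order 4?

2

φ(53) = 53 − 1 = 52 = 2^2 · 13.
(Z/53Z)^× is cyclic (|G| = 52); a cyclic group of order m has exactly φ(d) elements of each order d | m, and none otherwise.
4 = 2^2 divides 52, and φ(4) = 2.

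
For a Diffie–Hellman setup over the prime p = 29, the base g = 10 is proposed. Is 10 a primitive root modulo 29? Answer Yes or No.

Yes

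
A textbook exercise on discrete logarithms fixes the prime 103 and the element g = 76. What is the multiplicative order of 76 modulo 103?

By Lagrange's theorem, ord_103(76) divides φ(103) = 103 − 1 = 102 = 2 · 3 · 17.
Divisors of 102: 1, 2, 3, 6, 17, 34, 51, 102.
Test each divisor d:
76^1 ≡ 76 (mod 103)
76^2 ≡ 8 (mod 103)
76^3 ≡ 93 (mod 103)
76^6 ≡ 100 (mod 103)
76^17 ≡ 1 (mod 103) ✓
The smallest such exponent is 17, so the order of 76 is 17.

17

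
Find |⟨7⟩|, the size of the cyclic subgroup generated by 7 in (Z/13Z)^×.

By Lagrange's theorem, ord_13(7) divides φ(13) = 13 − 1 = 12 = 2^2 · 3.
Divisors of 12: 1, 2, 3, 4, 6, 12.
Check 7^d mod 13 for each divisor in increasing order:
7^1 ≡ 7 (mod 13)
7^2 ≡ 10 (mod 13)
7^3 ≡ 5 (mod 13)
7^4 ≡ 9 (mod 13)
7^6 ≡ 12 (mod 13)
7^12 ≡ 1 (mod 13) ✓
Therefore the multiplicative order of 7 modulo 13 is 12.

12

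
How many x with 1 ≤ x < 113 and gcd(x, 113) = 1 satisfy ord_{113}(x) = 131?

0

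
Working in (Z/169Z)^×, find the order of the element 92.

13

By Lagrange's theorem, ord_169(92) divides φ(169) = φ(13^2) = 13·(13−1) = 156 = 2^2 · 3 · 13.
Divisors of 156: 1, 2, 3, 4, 6, 12, 13, 26, 39, 52, 78, 156.
Test each divisor d:
92^1 ≡ 92 (mod 169)
92^2 ≡ 14 (mod 169)
92^3 ≡ 105 (mod 169)
92^4 ≡ 27 (mod 169)
92^6 ≡ 40 (mod 169)
92^12 ≡ 79 (mod 169)
92^13 ≡ 1 (mod 169) ✓
Hence ord(92) = 13.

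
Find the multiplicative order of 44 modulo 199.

By Lagrange's theorem, ord_199(44) divides φ(199) = 199 − 1 = 198 = 2 · 3^2 · 11.
Divisors of 198: 1, 2, 3, 6, 9, 11, 18, 22, 33, 66, 99, 198.
Evaluate successive powers at the divisors of 198:
44^1 ≡ 44 (mod 199)
44^2 ≡ 145 (mod 199)
44^3 ≡ 12 (mod 199)
44^6 ≡ 144 (mod 199)
44^9 ≡ 136 (mod 199)
44^11 ≡ 19 (mod 199)
44^18 ≡ 188 (mod 199)
44^22 ≡ 162 (mod 199)
44^33 ≡ 93 (mod 199)
44^66 ≡ 92 (mod 199)
44^99 ≡ 198 (mod 199)
44^198 ≡ 1 (mod 199) ✓
Hence ord(44) = 198.

198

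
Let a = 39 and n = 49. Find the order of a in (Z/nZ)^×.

ord(39) | φ(49) = φ(7^2) = 7·(7−1) = 42 = 2 · 3 · 7.
Divisors of 42: 1, 2, 3, 6, 7, 14, 21, 42.
Test each divisor d:
39^1 ≡ 39
39^2 ≡ 2
39^3 ≡ 29
39^6 ≡ 8
39^7 ≡ 18
39^14 ≡ 30
39^21 ≡ 1
So ord_49(39) = 21.

21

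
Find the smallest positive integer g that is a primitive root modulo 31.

3

φ(31) = 31 − 1 = 30 = 2 · 3 · 5.
Test candidates g = 2, 3, … against the prime factors q ∈ {2, 3, 5} of φ(31): g is a generator iff g^(30/q) ≢ 1 for every such q.
g = 2: 2^15 ≡ 1 — hits 1, so not a primitive root.
g = 3: 3^15 ≡ 30; 3^10 ≡ 25; 3^6 ≡ 16 — none is 1, so 3 is a primitive root.
So 3 is the smallest generator of (Z/31Z)^×.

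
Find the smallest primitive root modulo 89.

3

φ(89) = 89 − 1 = 88 = 2^3 · 11.
Test candidates g = 2, 3, … against the prime factors q ∈ {2, 11} of φ(89): g is a generator iff g^(88/q) ≢ 1 for every such q.
g = 2: 2^44 ≡ 1 — hits 1, so not a primitive root.
g = 3: 3^44 ≡ 88; 3^8 ≡ 64 — none is 1, so 3 is a primitive root.
So 3 is the smallest generator of (Z/89Z)^×.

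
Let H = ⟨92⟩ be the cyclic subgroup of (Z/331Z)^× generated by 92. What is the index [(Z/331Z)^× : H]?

3

By Lagrange's theorem, ord_331(92) divides φ(331) = 331 − 1 = 330 = 2 · 3 · 5 · 11.
Divisors of 330: 1, 2, 3, 5, 6, 10, 11, 15, 22, 30, 33, 55, 66, 110, 165, 330.
Check 92^d mod 331 for each divisor in increasing order:
92^1 ≡ 92 (mod 331)
92^2 ≡ 189 (mod 331)
92^3 ≡ 176 (mod 331)
92^5 ≡ 164 (mod 331)
92^6 ≡ 193 (mod 331)
92^10 ≡ 85 (mod 331)
92^11 ≡ 207 (mod 331)
92^15 ≡ 38 (mod 331)
92^22 ≡ 150 (mod 331)
92^30 ≡ 120 (mod 331)
92^33 ≡ 267 (mod 331)
92^55 ≡ 330 (mod 331)
92^66 ≡ 124 (mod 331)
92^110 ≡ 1 (mod 331) ✓
So ord_331(92) = 110, hence |⟨92⟩| = 110.
[(Z/331Z)^× : ⟨92⟩] = 330/110 = 3.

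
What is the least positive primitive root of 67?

φ(67) = 67 − 1 = 66 = 2 · 3 · 11.
g is a primitive root iff g^(66/q) ≢ 1 (mod 67) for each prime q ∈ {2, 3, 11}.
g = 2: 2^33 ≡ 66; 2^22 ≡ 37; 2^6 ≡ 64 — none is 1, so 2 is a primitive root.
So 2 is the smallest generator of (Z/67Z)^×.

2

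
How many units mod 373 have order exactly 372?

φ(373) = 373 − 1 = 372 = 2^2 · 3 · 31.
Since (Z/373Z)^× is cyclic of order 372, the number of elements of order d is φ(d) when d | 372 and 0 otherwise.
372 = 2^2 · 3 · 31 divides 372, and φ(372) = 120.

120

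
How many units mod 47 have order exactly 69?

φ(47) = 47 − 1 = 46 = 2 · 23.
Since (Z/47Z)^× is cyclic of order 46, the number of elements of order d is φ(d) when d | 46 and 0 otherwise.
Here 46 is not a multiple of 69, so there are no elements of order 69.

0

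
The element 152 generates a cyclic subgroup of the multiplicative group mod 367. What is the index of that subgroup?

1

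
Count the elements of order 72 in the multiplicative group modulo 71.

0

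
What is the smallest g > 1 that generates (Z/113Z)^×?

3

φ(113) = 113 − 1 = 112 = 2^4 · 7.
Test candidates g = 2, 3, … against the prime factors q ∈ {2, 7} of φ(113): g is a generator iff g^(112/q) ≢ 1 for every such q.
g = 2: 2^56 ≡ 1 — hits 1, so not a primitive root.
g = 3: 3^56 ≡ 112; 3^16 ≡ 49 — none is 1, so 3 is a primitive root.
Hence the least primitive root of 113 is 3.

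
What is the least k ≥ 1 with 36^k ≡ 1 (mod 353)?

The order of 36 must divide φ(353) = 353 − 1 = 352 = 2^5 · 11.
Divisors of 352: 1, 2, 4, 8, 11, 16, 22, 32, 44, 88, 176, 352.
Test each divisor d:
36^1 ≡ 36 (mod 353)
36^2 ≡ 237 (mod 353)
36^4 ≡ 42 (mod 353)
36^8 ≡ 352 (mod 353)
36^11 ≡ 293 (mod 353)
36^16 ≡ 1 (mod 353) ✓
The smallest such exponent is 16, so the order of 36 is 16.

16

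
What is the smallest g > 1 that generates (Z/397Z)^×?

5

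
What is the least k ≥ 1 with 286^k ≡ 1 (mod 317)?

158

ord(286) | φ(317) = 317 − 1 = 316 = 2^2 · 79.
Divisors of 316: 1, 2, 4, 79, 158, 316.
Test each divisor d:
286^1 ≡ 286 (mod 317)
286^2 ≡ 10 (mod 317)
286^4 ≡ 100 (mod 317)
286^79 ≡ 316 (mod 317)
286^158 ≡ 1 (mod 317) ✓
So ord_317(286) = 158.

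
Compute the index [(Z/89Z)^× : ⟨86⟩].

Since 86 ∈ (Z/89Z)^×, its order divides φ(89) = 89 − 1 = 88 = 2^3 · 11.
Divisors of 88: 1, 2, 4, 8, 11, 22, 44, 88.
Compute 86^d (mod 89) for the divisors d until we hit 1:
86^1 ≡ 86 (mod 89)
86^2 ≡ 9 (mod 89)
86^4 ≡ 81 (mod 89)
86^8 ≡ 64 (mod 89)
86^11 ≡ 52 (mod 89)
86^22 ≡ 34 (mod 89)
86^44 ≡ 88 (mod 89)
86^88 ≡ 1 (mod 89) ✓
Thus |⟨86⟩| = ord(86) = 88.
The index is φ(89) / ord(86) = 88 / 88 = 1.

1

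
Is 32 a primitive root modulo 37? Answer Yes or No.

Yes

φ(37) = 37 − 1 = 36 = 2^2 · 3^2.
It suffices to check that the order of 32 is not a proper divisor of 36: compute 32^(36/q) for q ∈ {2, 3}.
32^18 ≡ 36 (mod 37)  [q = 2: ≢ 1 ✓]
32^12 ≡ 10 (mod 37)  [q = 3: ≢ 1 ✓]
None equal 1, so ord_37(32) = 36: 32 is a primitive root.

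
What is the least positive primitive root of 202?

φ(202) = φ(2)·φ(101) = 1·100 = 100 = 2^2 · 5^2.
g is a primitive root iff g^(100/q) ≢ 1 (mod 202) for each prime q ∈ {2, 5}.
g = 2: gcd(2, 202) = 2 > 1, not a unit — skip.
g = 3: 3^50 ≡ 201; 3^20 ≡ 185 — none is 1, so 3 is a primitive root.
The smallest primitive root modulo 202 is 3.

3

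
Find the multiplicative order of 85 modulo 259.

ord(85) | φ(259) = φ(7·37) = (7−1)·(37−1) = 6·36 = 216 = 2^3 · 3^3.
Divisors of 216: 1, 2, 3, 4, 6, 8, 9, 12, 18, 24, 27, 36, 54, 72, 108, 216.
Test each divisor d:
85^1 ≡ 85 (mod 259)
85^2 ≡ 232 (mod 259)
85^3 ≡ 36 (mod 259)
85^4 ≡ 211 (mod 259)
85^6 ≡ 1 (mod 259) ✓
Therefore the multiplicative order of 85 modulo 259 is 6.

6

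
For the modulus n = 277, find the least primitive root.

5

φ(277) = 277 − 1 = 276 = 2^2 · 3 · 23.
Test candidates g = 2, 3, … against the prime factors q ∈ {2, 3, 23} of φ(277): g is a generator iff g^(276/q) ≢ 1 for every such q.
g = 2: 2^138 ≡ 276; 2^92 ≡ 1 — hits 1, so not a primitive root.
g = 3: 3^138 ≡ 1 — hits 1, so not a primitive root.
g = 4: 4^138 ≡ 1 — hits 1, so not a primitive root.
g = 5: 5^138 ≡ 276; 5^92 ≡ 116; 5^12 ≡ 27 — none is 1, so 5 is a primitive root.
The smallest primitive root modulo 277 is 5.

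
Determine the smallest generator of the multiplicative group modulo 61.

2

φ(61) = 61 − 1 = 60 = 2^2 · 3 · 5.
Test candidates g = 2, 3, … against the prime factors q ∈ {2, 3, 5} of φ(61): g is a generator iff g^(60/q) ≢ 1 for every such q.
g = 2: 2^30 ≡ 60; 2^20 ≡ 47; 2^12 ≡ 9 — none is 1, so 2 is a primitive root.
So 2 is the smallest generator of (Z/61Z)^×.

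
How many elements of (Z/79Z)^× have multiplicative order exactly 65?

φ(79) = 79 − 1 = 78 = 2 · 3 · 13.
In a cyclic group of order 78, there are φ(d) elements of order d for each divisor d of 78, and zero for non-divisors.
Here 78 is not a multiple of 65, so there are no elements of order 65.

0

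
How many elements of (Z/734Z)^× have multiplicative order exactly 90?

φ(734) = φ(2)·φ(367) = 1·366 = 366 = 2 · 3 · 61.
(Z/734Z)^× is cyclic (|G| = 366); a cyclic group of order m has exactly φ(d) elements of each order d | m, and none otherwise.
Since 90 ∤ 366, the count is 0.

0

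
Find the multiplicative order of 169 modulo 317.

158

ord(169) | φ(317) = 317 − 1 = 316 = 2^2 · 79.
Divisors of 316: 1, 2, 4, 79, 158, 316.
Test each divisor d:
169^1 ≡ 169 (mod 317)
169^2 ≡ 31 (mod 317)
169^4 ≡ 10 (mod 317)
169^79 ≡ 316 (mod 317)
169^158 ≡ 1 (mod 317) ✓
Hence ord(169) = 158.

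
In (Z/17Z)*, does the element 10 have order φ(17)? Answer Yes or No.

Yes

φ(17) = 17 − 1 = 16 = 2^4.
It suffices to check that the order of 10 is not a proper divisor of 16: compute 10^(16/q) for q ∈ {2}.
10^8 ≡ 16 (mod 17)  [q = 2: ≢ 1 ✓]
Every test exponent gives a nontrivial residue, hence 10 generates the full group.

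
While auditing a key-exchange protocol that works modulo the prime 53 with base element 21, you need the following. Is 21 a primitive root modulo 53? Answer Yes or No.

φ(53) = 53 − 1 = 52 = 2^2 · 13.
21 is a primitive root mod 53 iff 21^(φ(53)/q) ≢ 1 for every prime q | φ(53), i.e. q ∈ {2, 13}.
21^26 ≡ 52 (mod 53)  [q = 2: ≢ 1 ✓]
21^4 ≡ 24 (mod 53)  [q = 13: ≢ 1 ✓]
Every test exponent gives a nontrivial residue, hence 21 generates the full group.

Yes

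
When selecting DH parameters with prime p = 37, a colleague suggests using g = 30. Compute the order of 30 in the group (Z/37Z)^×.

18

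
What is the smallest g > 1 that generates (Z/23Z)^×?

5

φ(23) = 23 − 1 = 22 = 2 · 11.
Test candidates g = 2, 3, … against the prime factors q ∈ {2, 11} of φ(23): g is a generator iff g^(22/q) ≢ 1 for every such q.
g = 2: 2^11 ≡ 1 — hits 1, so not a primitive root.
g = 3: 3^11 ≡ 1 — hits 1, so not a primitive root.
g = 4: 4^11 ≡ 1 — hits 1, so not a primitive root.
g = 5: 5^11 ≡ 22; 5^2 ≡ 2 — none is 1, so 5 is a primitive root.
The smallest primitive root modulo 23 is 5.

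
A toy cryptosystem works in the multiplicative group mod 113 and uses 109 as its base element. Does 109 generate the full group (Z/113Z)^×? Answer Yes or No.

No

φ(113) = 113 − 1 = 112 = 2^4 · 7.
Test 109^(112/q) mod 113 for each prime factor q of 112:
109^56 ≡ 1 (mod 113)  [q = 2: ≡ 1 ✗]
109^16 ≡ 16 (mod 113)  [q = 7: ≢ 1 ✓]
Since 109^56 ≡ 1, the order of 109 divides 56 < 112, so 109 is not a primitive root.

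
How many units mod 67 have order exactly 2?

1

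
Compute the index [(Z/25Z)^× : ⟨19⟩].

Since 19 ∈ (Z/25Z)^×, its order divides φ(25) = φ(5^2) = 5·(5−1) = 20 = 2^2 · 5.
Divisors of 20: 1, 2, 4, 5, 10, 20.
Check 19^d mod 25 for each divisor in increasing order:
19^1 ≡ 19
19^2 ≡ 11
19^4 ≡ 21
19^5 ≡ 24
19^10 ≡ 1
Thus |⟨19⟩| = ord(19) = 10.
The index is φ(25) / ord(19) = 20 / 10 = 2.

2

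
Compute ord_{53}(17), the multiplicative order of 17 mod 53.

26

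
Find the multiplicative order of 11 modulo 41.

The order of 11 must divide φ(41) = 41 − 1 = 40 = 2^3 · 5.
Divisors of 40: 1, 2, 4, 5, 8, 10, 20, 40.
Compute 11^d (mod 41) for the divisors d until we hit 1:
11^1 ≡ 11
11^2 ≡ 39
11^4 ≡ 4
11^5 ≡ 3
11^8 ≡ 16
11^10 ≡ 9
11^20 ≡ 40
11^40 ≡ 1
So ord_41(11) = 40.

40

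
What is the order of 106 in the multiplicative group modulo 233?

232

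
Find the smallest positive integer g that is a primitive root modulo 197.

2

φ(197) = 197 − 1 = 196 = 2^2 · 7^2.
Test candidates g = 2, 3, … against the prime factors q ∈ {2, 7} of φ(197): g is a generator iff g^(196/q) ≢ 1 for every such q.
g = 2: 2^98 ≡ 196; 2^28 ≡ 104 — none is 1, so 2 is a primitive root.
So 2 is the smallest generator of (Z/197Z)^×.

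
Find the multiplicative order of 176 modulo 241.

48

ord(176) | φ(241) = 241 − 1 = 240 = 2^4 · 3 · 5.
Divisors of 240: 1, 2, 3, 4, 5, 6, 8, 10, 12, 15, 16, 20, 24, 30, 40, 48, 60, 80, 120, 240.
Check 176^d mod 241 for each divisor in increasing order:
176^1 ≡ 176
176^2 ≡ 128
176^3 ≡ 115
176^4 ≡ 237
176^5 ≡ 19
176^6 ≡ 211
176^8 ≡ 16
176^10 ≡ 120
176^12 ≡ 177
176^15 ≡ 111
176^16 ≡ 15
176^20 ≡ 181
176^24 ≡ 240
176^30 ≡ 30
176^40 ≡ 226
176^48 ≡ 1
So ord_241(176) = 48.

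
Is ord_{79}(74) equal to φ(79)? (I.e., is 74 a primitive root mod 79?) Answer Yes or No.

Yes

φ(79) = 79 − 1 = 78 = 2 · 3 · 13.
Test 74^(78/q) mod 79 for each prime factor q of 78:
74^39 ≡ 78 (mod 79)  [q = 2: ≢ 1 ✓]
74^26 ≡ 55 (mod 79)  [q = 3: ≢ 1 ✓]
74^6 ≡ 62 (mod 79)  [q = 13: ≢ 1 ✓]
None equal 1, so ord_79(74) = 78: 74 is a primitive root.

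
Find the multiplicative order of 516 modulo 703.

36

ord(516) | φ(703) = φ(19·37) = (19−1)·(37−1) = 18·36 = 648 = 2^3 · 3^4.
Divisors of 648: 1, 2, 3, 4, 6, 8, 9, 12, 18, 24, 27, 36, 54, 72, 81, 108, 162, 216, 324, 648.
Evaluate successive powers at the divisors of 648:
516^1 ≡ 516 (mod 703)
516^2 ≡ 522 (mod 703)
516^3 ≡ 103 (mod 703)
516^4 ≡ 423 (mod 703)
516^6 ≡ 64 (mod 703)
516^8 ≡ 367 (mod 703)
516^9 ≡ 265 (mod 703)
516^12 ≡ 581 (mod 703)
516^18 ≡ 628 (mod 703)
516^24 ≡ 121 (mod 703)
516^27 ≡ 512 (mod 703)
516^36 ≡ 1 (mod 703) ✓
Hence ord(516) = 36.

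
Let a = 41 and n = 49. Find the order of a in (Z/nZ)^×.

14

The order of 41 must divide φ(49) = φ(7^2) = 7·(7−1) = 42 = 2 · 3 · 7.
Divisors of 42: 1, 2, 3, 6, 7, 14, 21, 42.
Test each divisor d:
41^1 ≡ 41 (mod 49)
41^2 ≡ 15 (mod 49)
41^3 ≡ 27 (mod 49)
41^6 ≡ 43 (mod 49)
41^7 ≡ 48 (mod 49)
41^14 ≡ 1 (mod 49) ✓
Therefore the multiplicative order of 41 modulo 49 is 14.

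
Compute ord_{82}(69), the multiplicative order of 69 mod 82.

40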